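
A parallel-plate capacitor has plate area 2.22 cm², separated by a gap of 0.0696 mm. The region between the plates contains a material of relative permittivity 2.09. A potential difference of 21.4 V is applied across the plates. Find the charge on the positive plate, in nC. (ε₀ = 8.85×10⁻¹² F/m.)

Q ≈ 1.26 nC

A = 2.22 cm² = 2.22×10⁻⁴ m².
C = κε₀A/d = 2.09 × 8.85×10⁻¹² × 2.22×10⁻⁴ / 6.96×10⁻⁵ = 5.90×10⁻¹¹ F.
Q = CV = 5.90×10⁻¹¹ × 21.4 = 1.26×10⁻⁹ C.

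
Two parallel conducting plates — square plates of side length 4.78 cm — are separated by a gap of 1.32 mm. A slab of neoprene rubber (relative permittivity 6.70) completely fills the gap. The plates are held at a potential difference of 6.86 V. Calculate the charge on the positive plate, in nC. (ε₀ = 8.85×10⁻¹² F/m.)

Q ≈ 0.704 nC

A = (4.78 cm)² = 2.28×10⁻³ m².
C = κε₀A/d = 6.70 × 8.85×10⁻¹² × 2.28×10⁻³ / 1.32×10⁻³ = 1.03×10⁻¹⁰ F.
Q = CV = 1.03×10⁻¹⁰ × 6.86 = 7.04×10⁻¹⁰ C.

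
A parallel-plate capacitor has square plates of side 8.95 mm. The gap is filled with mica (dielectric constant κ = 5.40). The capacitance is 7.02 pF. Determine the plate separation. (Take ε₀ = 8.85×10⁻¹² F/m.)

d ≈ 0.545 mm

A = (8.95 mm)² = 8.01×10⁻⁵ m².
d = κε₀A/C = 5.40 × 8.85×10⁻¹² × 8.01×10⁻⁵ / 7.02×10⁻¹² = 5.45×10⁻⁴ m.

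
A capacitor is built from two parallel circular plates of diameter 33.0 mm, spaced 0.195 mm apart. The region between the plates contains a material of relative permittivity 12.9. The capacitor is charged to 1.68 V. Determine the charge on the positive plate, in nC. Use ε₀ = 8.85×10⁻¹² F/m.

Q ≈ 0.841 nC

A = π(33.0/2 mm)² = 8.55×10⁻⁴ m².
C = κε₀A/d = 12.9 × 8.85×10⁻¹² × 8.55×10⁻⁴ / 1.95×10⁻⁴ = 5.01×10⁻¹⁰ F.
Q = CV = 5.01×10⁻¹⁰ × 1.68 = 8.41×10⁻¹⁰ C.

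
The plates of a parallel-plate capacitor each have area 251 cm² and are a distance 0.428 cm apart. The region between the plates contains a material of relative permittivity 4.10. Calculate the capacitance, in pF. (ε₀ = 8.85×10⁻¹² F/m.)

C ≈ 213 pF

A = 251 cm² = 2.51×10⁻² m².
C = κε₀A/d = 4.10 × 8.85×10⁻¹² × 2.51×10⁻² / 4.28×10⁻³ = 2.13×10⁻¹⁰ F.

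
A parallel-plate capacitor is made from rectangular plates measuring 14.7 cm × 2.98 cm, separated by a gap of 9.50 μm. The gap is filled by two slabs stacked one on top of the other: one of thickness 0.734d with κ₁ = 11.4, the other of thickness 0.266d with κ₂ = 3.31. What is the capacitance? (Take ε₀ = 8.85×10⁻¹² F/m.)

A = 14.7 × 2.98 cm² = 4.38×10⁻³ m².
Stacked slabs ⇒ two capacitors in series, each with the full plate area.
C₁ = κ₁ε₀A/d₁ = 11.4 × 8.85×10⁻¹² × 4.38×10⁻³ / 6.97×10⁻⁶ = 6.34×10⁻⁸ F.
C₂ = κ₂ε₀A/d₂ = 3.31 × 8.85×10⁻¹² × 4.38×10⁻³ / 2.53×10⁻⁶ = 5.08×10⁻⁸ F.
C = (1/C₁ + 1/C₂)⁻¹ = 2.82×10⁻⁸ F.

C ≈ 28.2 nF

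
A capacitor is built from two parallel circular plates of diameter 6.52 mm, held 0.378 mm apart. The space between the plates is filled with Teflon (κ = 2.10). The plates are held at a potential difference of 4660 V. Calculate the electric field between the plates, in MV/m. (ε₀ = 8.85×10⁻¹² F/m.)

E = V/d = 4660 / 3.78×10⁻⁴ = 1.23×10⁷ V/m.

E ≈ 12.3 MV/m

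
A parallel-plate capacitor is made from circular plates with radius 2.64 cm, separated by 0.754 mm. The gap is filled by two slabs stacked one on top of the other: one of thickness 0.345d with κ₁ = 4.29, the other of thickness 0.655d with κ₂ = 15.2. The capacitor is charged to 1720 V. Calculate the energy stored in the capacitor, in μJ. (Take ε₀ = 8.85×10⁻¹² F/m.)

308 μJ

A = π(2.64 cm)² = 2.19×10⁻³ m².
Stacked slabs ⇒ two capacitors in series, each with the full plate area.
C₁ = κ₁ε₀A/d₁ = 4.29 × 8.85×10⁻¹² × 2.19×10⁻³ / 2.60×10⁻⁴ = 3.20×10⁻¹⁰ F.
C₂ = κ₂ε₀A/d₂ = 15.2 × 8.85×10⁻¹² × 2.19×10⁻³ / 4.94×10⁻⁴ = 5.96×10⁻¹⁰ F.
C = (1/C₁ + 1/C₂)⁻¹ = 2.08×10⁻¹⁰ F.
U = ½CV² = ½ × 2.08×10⁻¹⁰ × (1720)² = 3.08×10⁻⁴ J.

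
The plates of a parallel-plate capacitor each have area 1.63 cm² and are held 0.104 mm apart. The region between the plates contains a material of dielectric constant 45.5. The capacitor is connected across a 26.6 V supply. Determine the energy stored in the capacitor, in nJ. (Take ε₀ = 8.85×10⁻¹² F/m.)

A = 1.63 cm² = 1.63×10⁻⁴ m².
C = κε₀A/d = 45.5 × 8.85×10⁻¹² × 1.63×10⁻⁴ / 1.04×10⁻⁴ = 6.31×10⁻¹⁰ F.
U = ½CV² = ½ × 6.31×10⁻¹⁰ × (26.6)² = 2.23×10⁻⁷ J.

U ≈ 223 nJ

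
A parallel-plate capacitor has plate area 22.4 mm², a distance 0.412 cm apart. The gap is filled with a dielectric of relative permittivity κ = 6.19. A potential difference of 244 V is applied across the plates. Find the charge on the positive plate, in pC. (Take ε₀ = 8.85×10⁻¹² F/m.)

Q ≈ 72.7 pC

A = 22.4 mm² = 2.24×10⁻⁵ m².
C = κε₀A/d = 6.19 × 8.85×10⁻¹² × 2.24×10⁻⁵ / 4.12×10⁻³ = 2.98×10⁻¹³ F.
Q = CV = 2.98×10⁻¹³ × 244 = 7.27×10⁻¹¹ C.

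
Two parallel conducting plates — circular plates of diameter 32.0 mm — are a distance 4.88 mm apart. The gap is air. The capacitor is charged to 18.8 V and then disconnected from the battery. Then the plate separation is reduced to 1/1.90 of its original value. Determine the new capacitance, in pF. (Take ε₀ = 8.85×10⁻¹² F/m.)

C ≈ 2.77 pF

A = π(32.0/2 mm)² = 8.04×10⁻⁴ m².
Initially C₁ = ε₀A/d = 8.85×10⁻¹² × 8.04×10⁻⁴ / 4.88×10⁻³ = 1.46×10⁻¹² F.
C = ε₀A/d scales as 1/d, so C₂/C₁ = d₁/d₂ = 1.90.
C₂ = 1.90 × 1.46×10⁻¹² = 2.77×10⁻¹² F.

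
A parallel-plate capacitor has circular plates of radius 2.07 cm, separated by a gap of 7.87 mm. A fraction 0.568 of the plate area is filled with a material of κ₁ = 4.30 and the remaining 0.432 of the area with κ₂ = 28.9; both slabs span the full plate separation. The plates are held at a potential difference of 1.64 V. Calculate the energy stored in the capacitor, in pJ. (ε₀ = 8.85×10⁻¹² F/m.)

30.4 pJ

A = π(2.07 cm)² = 1.35×10⁻³ m².
Side-by-side slabs ⇒ two capacitors in parallel, each spanning the full gap.
C₁ = κ₁ε₀A₁/d = 4.30 × 8.85×10⁻¹² × 7.65×10⁻⁴ / 7.87×10⁻³ = 3.70×10⁻¹² F.
C₂ = κ₂ε₀A₂/d = 28.9 × 8.85×10⁻¹² × 5.82×10⁻⁴ / 7.87×10⁻³ = 1.89×10⁻¹¹ F.
C = C₁ + C₂ = 2.26×10⁻¹¹ F.
U = ½CV² = ½ × 2.26×10⁻¹¹ × (1.64)² = 3.04×10⁻¹¹ J.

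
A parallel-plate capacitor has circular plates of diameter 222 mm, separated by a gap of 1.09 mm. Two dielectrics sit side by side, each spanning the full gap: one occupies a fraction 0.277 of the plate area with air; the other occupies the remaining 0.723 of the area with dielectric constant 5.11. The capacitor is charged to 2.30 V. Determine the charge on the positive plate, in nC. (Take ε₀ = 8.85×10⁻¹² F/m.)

A = π(222/2 mm)² = 3.87×10⁻² m².
Side-by-side slabs ⇒ two capacitors in parallel, each spanning the full gap.
C₁ = κ₁ε₀A₁/d = 1.00 × 8.85×10⁻¹² × 1.07×10⁻² / 1.09×10⁻³ = 8.71×10⁻¹¹ F.
C₂ = κ₂ε₀A₂/d = 5.11 × 8.85×10⁻¹² × 2.80×10⁻² / 1.09×10⁻³ = 1.16×10⁻⁹ F.
C = C₁ + C₂ = 1.25×10⁻⁹ F.
Q = CV = 1.25×10⁻⁹ × 2.30 = 2.87×10⁻⁹ C.

Q ≈ 2.87 nC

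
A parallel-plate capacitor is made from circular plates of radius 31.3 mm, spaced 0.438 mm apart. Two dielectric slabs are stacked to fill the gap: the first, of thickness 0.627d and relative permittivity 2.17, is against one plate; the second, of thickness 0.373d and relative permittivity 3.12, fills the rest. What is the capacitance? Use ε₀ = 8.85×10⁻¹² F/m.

C ≈ 152 pF

A = π(31.3 mm)² = 3.08×10⁻³ m².
Stacked slabs ⇒ two capacitors in series, each with the full plate area.
C₁ = κ₁ε₀A/d₁ = 2.17 × 8.85×10⁻¹² × 3.08×10⁻³ / 2.75×10⁻⁴ = 2.15×10⁻¹⁰ F.
C₂ = κ₂ε₀A/d₂ = 3.12 × 8.85×10⁻¹² × 3.08×10⁻³ / 1.63×10⁻⁴ = 5.20×10⁻¹⁰ F.
C = (1/C₁ + 1/C₂)⁻¹ = 1.52×10⁻¹⁰ F.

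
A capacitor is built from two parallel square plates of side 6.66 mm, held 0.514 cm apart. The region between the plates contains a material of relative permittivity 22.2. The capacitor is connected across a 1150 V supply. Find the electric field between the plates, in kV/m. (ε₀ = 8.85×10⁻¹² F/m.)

E ≈ 224 kV/m

E = V/d = 1150 / 5.14×10⁻³ = 2.24×10⁵ V/m.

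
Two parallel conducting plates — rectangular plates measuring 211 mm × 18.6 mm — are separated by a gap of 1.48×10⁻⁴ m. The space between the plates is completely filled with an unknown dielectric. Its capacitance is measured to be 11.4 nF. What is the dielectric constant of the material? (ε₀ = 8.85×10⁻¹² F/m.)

48.6

A = 211 × 18.6 mm² = 3.92×10⁻³ m².
κ = Cd/(ε₀A) = 1.14×10⁻⁸ × 1.48×10⁻⁴ / (8.85×10⁻¹² × 3.92×10⁻³) = 48.6.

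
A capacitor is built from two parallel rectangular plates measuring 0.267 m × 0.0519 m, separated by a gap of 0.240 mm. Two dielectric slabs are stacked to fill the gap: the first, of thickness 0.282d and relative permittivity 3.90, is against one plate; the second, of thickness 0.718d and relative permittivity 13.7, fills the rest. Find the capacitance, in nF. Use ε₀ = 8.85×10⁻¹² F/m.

A = 0.267 × 0.0519 m² = 1.39×10⁻² m².
Stacked slabs ⇒ two capacitors in series, each with the full plate area.
C₁ = κ₁ε₀A/d₁ = 3.90 × 8.85×10⁻¹² × 1.39×10⁻² / 6.77×10⁻⁵ = 7.07×10⁻⁹ F.
C₂ = κ₂ε₀A/d₂ = 13.7 × 8.85×10⁻¹² × 1.39×10⁻² / 1.72×10⁻⁴ = 9.75×10⁻⁹ F.
C = (1/C₁ + 1/C₂)⁻¹ = 4.10×10⁻⁹ F.

4.10 nF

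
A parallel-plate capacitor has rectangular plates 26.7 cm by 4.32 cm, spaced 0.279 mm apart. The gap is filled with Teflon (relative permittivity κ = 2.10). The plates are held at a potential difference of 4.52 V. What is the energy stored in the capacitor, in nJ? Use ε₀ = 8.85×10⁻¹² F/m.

U ≈ 7.85 nJ

A = 26.7 × 4.32 cm² = 1.15×10⁻² m².
C = κε₀A/d = 2.10 × 8.85×10⁻¹² × 1.15×10⁻² / 2.79×10⁻⁴ = 7.68×10⁻¹⁰ F.
U = ½CV² = ½ × 7.68×10⁻¹⁰ × (4.52)² = 7.85×10⁻⁹ J.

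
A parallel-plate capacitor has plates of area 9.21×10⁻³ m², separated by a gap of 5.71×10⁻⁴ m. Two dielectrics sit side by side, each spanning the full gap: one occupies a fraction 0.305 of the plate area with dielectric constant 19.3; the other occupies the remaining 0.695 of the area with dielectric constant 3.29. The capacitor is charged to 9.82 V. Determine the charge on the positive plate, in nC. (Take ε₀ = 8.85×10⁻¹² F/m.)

Side-by-side slabs ⇒ two capacitors in parallel, each spanning the full gap.
C₁ = κ₁ε₀A₁/d = 19.3 × 8.85×10⁻¹² × 2.81×10⁻³ / 5.71×10⁻⁴ = 8.40×10⁻¹⁰ F.
C₂ = κ₂ε₀A₂/d = 3.29 × 8.85×10⁻¹² × 6.40×10⁻³ / 5.71×10⁻⁴ = 3.26×10⁻¹⁰ F.
C = C₁ + C₂ = 1.17×10⁻⁹ F.
Q = CV = 1.17×10⁻⁹ × 9.82 = 1.15×10⁻⁸ C.

11.5 nC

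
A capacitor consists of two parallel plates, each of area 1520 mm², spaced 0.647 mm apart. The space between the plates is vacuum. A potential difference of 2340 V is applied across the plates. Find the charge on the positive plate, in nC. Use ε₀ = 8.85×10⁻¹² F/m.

A = 1520 mm² = 1.52×10⁻³ m².
C = ε₀A/d = 8.85×10⁻¹² × 1.52×10⁻³ / 6.47×10⁻⁴ = 2.08×10⁻¹¹ F.
Q = CV = 2.08×10⁻¹¹ × 2340 = 4.87×10⁻⁸ C.

48.7 nC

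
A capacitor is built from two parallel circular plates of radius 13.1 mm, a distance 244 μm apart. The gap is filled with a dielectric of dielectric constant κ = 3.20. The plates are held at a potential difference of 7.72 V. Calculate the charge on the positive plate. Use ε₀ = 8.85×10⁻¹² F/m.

A = π(13.1 mm)² = 5.39×10⁻⁴ m².
C = κε₀A/d = 3.20 × 8.85×10⁻¹² × 5.39×10⁻⁴ / 2.44×10⁻⁴ = 6.26×10⁻¹¹ F.
Q = CV = 6.26×10⁻¹¹ × 7.72 = 4.83×10⁻¹⁰ C.

Q ≈ 483 pC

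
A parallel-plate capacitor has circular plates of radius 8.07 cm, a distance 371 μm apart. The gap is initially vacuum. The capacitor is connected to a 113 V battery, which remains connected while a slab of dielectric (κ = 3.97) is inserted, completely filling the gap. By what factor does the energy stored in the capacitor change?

3.97

Battery connected ⇒ V is held fixed.
C₂ = 3.97 C₁ and U = ½CV², so U₂/U₁ = C₂/C₁ = 3.97.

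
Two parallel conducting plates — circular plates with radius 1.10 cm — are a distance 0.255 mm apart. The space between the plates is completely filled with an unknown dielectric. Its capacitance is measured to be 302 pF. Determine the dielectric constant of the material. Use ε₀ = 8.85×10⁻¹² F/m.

κ ≈ 22.9

A = π(1.10 cm)² = 3.80×10⁻⁴ m².
κ = Cd/(ε₀A) = 3.02×10⁻¹⁰ × 2.55×10⁻⁴ / (8.85×10⁻¹² × 3.80×10⁻⁴) = 22.9.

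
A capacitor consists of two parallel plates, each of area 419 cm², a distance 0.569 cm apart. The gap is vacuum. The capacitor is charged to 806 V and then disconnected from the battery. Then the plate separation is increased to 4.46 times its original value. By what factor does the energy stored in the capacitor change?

U₂/U₁ ≈ 4.46

Isolated ⇒ Q is held fixed.
C₂ = 0.224 C₁ and U = Q²/(2C), so U₂/U₁ = C₁/C₂ = 4.46.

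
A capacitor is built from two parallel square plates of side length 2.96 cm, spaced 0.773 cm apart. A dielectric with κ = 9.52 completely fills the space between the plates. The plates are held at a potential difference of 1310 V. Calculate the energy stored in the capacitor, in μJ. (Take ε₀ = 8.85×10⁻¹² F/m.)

A = (2.96 cm)² = 8.76×10⁻⁴ m².
C = κε₀A/d = 9.52 × 8.85×10⁻¹² × 8.76×10⁻⁴ / 7.73×10⁻³ = 9.55×10⁻¹² F.
U = ½CV² = ½ × 9.55×10⁻¹² × (1310)² = 8.19×10⁻⁶ J.

U ≈ 8.19 μJ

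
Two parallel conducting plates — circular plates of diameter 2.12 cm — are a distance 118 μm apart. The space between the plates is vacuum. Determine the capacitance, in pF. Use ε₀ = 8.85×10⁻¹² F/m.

C ≈ 26.5 pF

A = π(2.12/2 cm)² = 3.53×10⁻⁴ m².
C = ε₀A/d = 8.85×10⁻¹² × 3.53×10⁻⁴ / 1.18×10⁻⁴ = 2.65×10⁻¹¹ F.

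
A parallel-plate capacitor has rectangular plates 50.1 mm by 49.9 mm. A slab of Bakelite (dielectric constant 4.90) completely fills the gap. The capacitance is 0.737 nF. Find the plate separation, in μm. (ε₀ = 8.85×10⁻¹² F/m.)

d ≈ 147 μm

A = 50.1 × 49.9 mm² = 2.50×10⁻³ m².
d = κε₀A/C = 4.90 × 8.85×10⁻¹² × 2.50×10⁻³ / 7.37×10⁻¹⁰ = 1.47×10⁻⁴ m.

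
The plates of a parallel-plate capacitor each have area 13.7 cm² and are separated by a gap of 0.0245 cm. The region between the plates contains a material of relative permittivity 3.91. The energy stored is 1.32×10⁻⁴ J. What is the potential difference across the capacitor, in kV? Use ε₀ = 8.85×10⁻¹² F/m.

A = 13.7 cm² = 1.37×10⁻³ m².
C = κε₀A/d = 3.91 × 8.85×10⁻¹² × 1.37×10⁻³ / 2.45×10⁻⁴ = 1.93×10⁻¹⁰ F.
V = √(2U/C) = √(2 × 1.32×10⁻⁴ / 1.93×10⁻¹⁰) = 1.17×10³ V.

V ≈ 1.17 kV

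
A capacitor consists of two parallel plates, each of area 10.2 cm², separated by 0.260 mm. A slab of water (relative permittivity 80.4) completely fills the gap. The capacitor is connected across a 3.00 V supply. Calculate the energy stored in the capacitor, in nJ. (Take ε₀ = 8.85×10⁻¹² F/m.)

A = 10.2 cm² = 1.02×10⁻³ m².
C = κε₀A/d = 80.4 × 8.85×10⁻¹² × 1.02×10⁻³ / 2.60×10⁻⁴ = 2.79×10⁻⁹ F.
U = ½CV² = ½ × 2.79×10⁻⁹ × (3.00)² = 1.26×10⁻⁸ J.

U ≈ 12.6 nJ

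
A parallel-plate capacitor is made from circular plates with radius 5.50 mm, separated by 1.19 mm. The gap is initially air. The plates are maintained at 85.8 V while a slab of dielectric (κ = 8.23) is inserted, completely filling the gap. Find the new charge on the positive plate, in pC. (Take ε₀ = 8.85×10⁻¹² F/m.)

A = π(5.50 mm)² = 9.50×10⁻⁵ m².
Initially C₁ = ε₀A/d = 8.85×10⁻¹² × 9.50×10⁻⁵ / 1.19×10⁻³ = 7.07×10⁻¹³ F.
Q₁ = 6.06×10⁻¹¹ C.
Battery connected ⇒ V is held fixed. C₂ = 8.23 C₁ and Q = CV, so Q₂/Q₁ = C₂/C₁ = 8.23.
Q₂ = 8.23 × 6.06×10⁻¹¹ = 4.99×10⁻¹⁰ C.

499 pC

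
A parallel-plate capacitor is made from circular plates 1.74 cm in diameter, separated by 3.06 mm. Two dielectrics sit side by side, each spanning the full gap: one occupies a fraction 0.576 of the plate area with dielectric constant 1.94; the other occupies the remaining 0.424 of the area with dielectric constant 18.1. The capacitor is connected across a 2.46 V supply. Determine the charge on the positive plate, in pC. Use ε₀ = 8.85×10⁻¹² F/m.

14.9 pC

A = π(1.74/2 cm)² = 2.38×10⁻⁴ m².
Side-by-side slabs ⇒ two capacitors in parallel, each spanning the full gap.
C₁ = κ₁ε₀A₁/d = 1.94 × 8.85×10⁻¹² × 1.37×10⁻⁴ / 3.06×10⁻³ = 7.68×10⁻¹³ F.
C₂ = κ₂ε₀A₂/d = 18.1 × 8.85×10⁻¹² × 1.01×10⁻⁴ / 3.06×10⁻³ = 5.28×10⁻¹² F.
C = C₁ + C₂ = 6.05×10⁻¹² F.
Q = CV = 6.05×10⁻¹² × 2.46 = 1.49×10⁻¹¹ C.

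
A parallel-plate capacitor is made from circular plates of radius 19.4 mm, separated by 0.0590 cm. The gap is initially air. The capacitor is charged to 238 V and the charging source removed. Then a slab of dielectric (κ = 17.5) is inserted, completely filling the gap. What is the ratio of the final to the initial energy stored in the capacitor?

0.0571

Isolated ⇒ Q is held fixed.
C₂ = 17.5 C₁ and U = Q²/(2C), so U₂/U₁ = C₁/C₂ = 0.0571.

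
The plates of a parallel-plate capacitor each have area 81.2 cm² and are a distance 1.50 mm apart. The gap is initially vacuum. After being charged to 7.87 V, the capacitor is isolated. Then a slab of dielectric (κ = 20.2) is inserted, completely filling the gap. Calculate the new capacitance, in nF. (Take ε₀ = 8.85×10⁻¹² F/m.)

C ≈ 0.968 nF

A = 81.2 cm² = 8.12×10⁻³ m².
Initially C₁ = ε₀A/d = 8.85×10⁻¹² × 8.12×10⁻³ / 1.50×10⁻³ = 4.79×10⁻¹¹ F.
C = κε₀A/d scales with κ, so C₂/C₁ = κ = 20.2.
C₂ = 20.2 × 4.79×10⁻¹¹ = 9.68×10⁻¹⁰ F.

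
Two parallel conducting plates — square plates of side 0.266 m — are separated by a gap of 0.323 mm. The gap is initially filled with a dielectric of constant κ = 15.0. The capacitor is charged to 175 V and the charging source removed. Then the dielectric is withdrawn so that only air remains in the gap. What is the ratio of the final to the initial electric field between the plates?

E₂/E₁ ≈ 15.0

Isolated ⇒ Q is held fixed.
V₂ = Q/C₂ = V₁/0.0667; E = V/d, so E₂/E₁ = (V₂/V₁)(d₁/d₂) = 15.0.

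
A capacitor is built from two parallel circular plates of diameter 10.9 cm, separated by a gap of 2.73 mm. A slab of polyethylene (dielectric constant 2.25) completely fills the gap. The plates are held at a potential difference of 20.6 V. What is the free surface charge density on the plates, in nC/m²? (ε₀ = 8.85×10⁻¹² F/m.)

A = π(10.9/2 cm)² = 9.33×10⁻³ m².
C = κε₀A/d = 2.25 × 8.85×10⁻¹² × 9.33×10⁻³ / 2.73×10⁻³ = 6.81×10⁻¹¹ F.
σ = Q/A = CV/A = 6.81×10⁻¹¹ × 20.6 / 9.33×10⁻³ = 1.50×10⁻⁷ C/m².

σ ≈ 150 nC/m²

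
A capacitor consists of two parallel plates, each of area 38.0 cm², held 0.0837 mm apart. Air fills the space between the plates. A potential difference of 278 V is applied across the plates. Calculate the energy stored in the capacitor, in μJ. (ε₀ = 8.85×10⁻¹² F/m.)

A = 38.0 cm² = 3.80×10⁻³ m².
C = ε₀A/d = 8.85×10⁻¹² × 3.80×10⁻³ / 8.37×10⁻⁵ = 4.02×10⁻¹⁰ F.
U = ½CV² = ½ × 4.02×10⁻¹⁰ × (278)² = 1.55×10⁻⁵ J.

U ≈ 15.5 μJ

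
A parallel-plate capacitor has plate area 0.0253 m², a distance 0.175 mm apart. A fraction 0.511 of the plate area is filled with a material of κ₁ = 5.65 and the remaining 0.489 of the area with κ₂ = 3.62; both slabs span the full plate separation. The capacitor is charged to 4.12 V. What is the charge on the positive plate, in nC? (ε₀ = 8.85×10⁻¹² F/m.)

Side-by-side slabs ⇒ two capacitors in parallel, each spanning the full gap.
C₁ = κ₁ε₀A₁/d = 5.65 × 8.85×10⁻¹² × 1.29×10⁻² / 1.75×10⁻⁴ = 3.69×10⁻⁹ F.
C₂ = κ₂ε₀A₂/d = 3.62 × 8.85×10⁻¹² × 1.24×10⁻² / 1.75×10⁻⁴ = 2.26×10⁻⁹ F.
C = C₁ + C₂ = 5.96×10⁻⁹ F.
Q = CV = 5.96×10⁻⁹ × 4.12 = 2.46×10⁻⁸ C.

Q ≈ 24.6 nC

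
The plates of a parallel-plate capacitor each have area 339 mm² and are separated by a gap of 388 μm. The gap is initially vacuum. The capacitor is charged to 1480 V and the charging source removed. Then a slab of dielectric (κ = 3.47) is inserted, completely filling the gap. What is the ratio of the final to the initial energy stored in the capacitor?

Isolated ⇒ Q is held fixed.
C₂ = 3.47 C₁ and U = Q²/(2C), so U₂/U₁ = C₁/C₂ = 0.288.

U₂/U₁ ≈ 0.288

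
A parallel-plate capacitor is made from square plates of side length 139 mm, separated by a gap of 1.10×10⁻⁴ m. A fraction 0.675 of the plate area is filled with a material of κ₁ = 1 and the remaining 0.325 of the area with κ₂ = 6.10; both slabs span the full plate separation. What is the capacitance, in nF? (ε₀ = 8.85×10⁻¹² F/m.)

C ≈ 4.13 nF

A = (139 mm)² = 1.93×10⁻² m².
Side-by-side slabs ⇒ two capacitors in parallel, each spanning the full gap.
C₁ = κ₁ε₀A₁/d = 1.00 × 8.85×10⁻¹² × 1.30×10⁻² / 1.10×10⁻⁴ = 1.05×10⁻⁹ F.
C₂ = κ₂ε₀A₂/d = 6.10 × 8.85×10⁻¹² × 6.28×10⁻³ / 1.10×10⁻⁴ = 3.08×10⁻⁹ F.
C = C₁ + C₂ = 4.13×10⁻⁹ F.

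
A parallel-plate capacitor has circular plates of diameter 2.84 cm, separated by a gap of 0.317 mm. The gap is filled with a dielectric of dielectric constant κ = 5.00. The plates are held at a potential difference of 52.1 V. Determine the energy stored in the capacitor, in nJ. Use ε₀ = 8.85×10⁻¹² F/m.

A = π(2.84/2 cm)² = 6.33×10⁻⁴ m².
C = κε₀A/d = 5.00 × 8.85×10⁻¹² × 6.33×10⁻⁴ / 3.17×10⁻⁴ = 8.84×10⁻¹¹ F.
U = ½CV² = ½ × 8.84×10⁻¹¹ × (52.1)² = 1.20×10⁻⁷ J.

U ≈ 120 nJ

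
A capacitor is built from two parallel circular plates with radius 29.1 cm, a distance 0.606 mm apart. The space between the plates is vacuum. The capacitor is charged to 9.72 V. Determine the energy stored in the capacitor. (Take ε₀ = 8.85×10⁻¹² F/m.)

A = π(29.1 cm)² = 0.266 m².
C = ε₀A/d = 8.85×10⁻¹² × 0.266 / 6.06×10⁻⁴ = 3.89×10⁻⁹ F.
U = ½CV² = ½ × 3.89×10⁻⁹ × (9.72)² = 1.84×10⁻⁷ J.

U ≈ 184 nJ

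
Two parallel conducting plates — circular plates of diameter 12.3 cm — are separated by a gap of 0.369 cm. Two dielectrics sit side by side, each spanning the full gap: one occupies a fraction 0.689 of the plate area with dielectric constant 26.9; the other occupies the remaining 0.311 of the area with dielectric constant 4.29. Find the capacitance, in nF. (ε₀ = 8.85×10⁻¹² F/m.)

A = π(12.3/2 cm)² = 1.19×10⁻² m².
Side-by-side slabs ⇒ two capacitors in parallel, each spanning the full gap.
C₁ = κ₁ε₀A₁/d = 26.9 × 8.85×10⁻¹² × 8.19×10⁻³ / 3.69×10⁻³ = 5.28×10⁻¹⁰ F.
C₂ = κ₂ε₀A₂/d = 4.29 × 8.85×10⁻¹² × 3.70×10⁻³ / 3.69×10⁻³ = 3.80×10⁻¹¹ F.
C = C₁ + C₂ = 5.66×10⁻¹⁰ F.

C ≈ 0.566 nF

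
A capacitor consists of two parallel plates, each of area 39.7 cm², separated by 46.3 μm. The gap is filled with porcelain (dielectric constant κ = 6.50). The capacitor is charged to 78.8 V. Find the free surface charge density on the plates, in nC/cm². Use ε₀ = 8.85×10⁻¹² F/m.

A = 39.7 cm² = 3.97×10⁻³ m².
C = κε₀A/d = 6.50 × 8.85×10⁻¹² × 3.97×10⁻³ / 4.63×10⁻⁵ = 4.93×10⁻⁹ F.
σ = Q/A = CV/A = 4.93×10⁻⁹ × 78.8 / 3.97×10⁻³ = 9.79×10⁻⁵ C/m².

9.79 nC/cm²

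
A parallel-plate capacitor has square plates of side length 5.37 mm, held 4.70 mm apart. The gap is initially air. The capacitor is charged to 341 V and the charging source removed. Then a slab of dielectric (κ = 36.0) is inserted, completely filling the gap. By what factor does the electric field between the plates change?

Isolated ⇒ Q is held fixed.
V₂ = Q/C₂ = V₁/36.0; E = V/d, so E₂/E₁ = (V₂/V₁)(d₁/d₂) = 0.0278.

E₂/E₁ ≈ 0.0278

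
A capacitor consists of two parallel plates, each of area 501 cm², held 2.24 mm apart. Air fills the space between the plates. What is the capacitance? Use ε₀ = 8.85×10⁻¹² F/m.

A = 501 cm² = 5.01×10⁻² m².
C = ε₀A/d = 8.85×10⁻¹² × 5.01×10⁻² / 2.24×10⁻³ = 1.98×10⁻¹⁰ F.

C ≈ 198 pF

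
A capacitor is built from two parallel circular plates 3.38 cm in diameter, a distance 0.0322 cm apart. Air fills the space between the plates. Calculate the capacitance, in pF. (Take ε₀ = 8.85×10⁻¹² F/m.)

A = π(3.38/2 cm)² = 8.97×10⁻⁴ m².
C = ε₀A/d = 8.85×10⁻¹² × 8.97×10⁻⁴ / 3.22×10⁻⁴ = 2.47×10⁻¹¹ F.

24.7 pF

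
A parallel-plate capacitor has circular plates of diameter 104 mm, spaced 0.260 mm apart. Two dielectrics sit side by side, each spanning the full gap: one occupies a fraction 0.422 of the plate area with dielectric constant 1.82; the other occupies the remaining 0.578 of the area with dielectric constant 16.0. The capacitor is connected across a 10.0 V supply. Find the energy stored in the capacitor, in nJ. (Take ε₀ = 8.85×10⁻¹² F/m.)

U ≈ 145 nJ

A = π(104/2 mm)² = 8.49×10⁻³ m².
Side-by-side slabs ⇒ two capacitors in parallel, each spanning the full gap.
C₁ = κ₁ε₀A₁/d = 1.82 × 8.85×10⁻¹² × 3.58×10⁻³ / 2.60×10⁻⁴ = 2.22×10⁻¹⁰ F.
C₂ = κ₂ε₀A₂/d = 16.0 × 8.85×10⁻¹² × 4.91×10⁻³ / 2.60×10⁻⁴ = 2.67×10⁻⁹ F.
C = C₁ + C₂ = 2.90×10⁻⁹ F.
U = ½CV² = ½ × 2.90×10⁻⁹ × (10.0)² = 1.45×10⁻⁷ J.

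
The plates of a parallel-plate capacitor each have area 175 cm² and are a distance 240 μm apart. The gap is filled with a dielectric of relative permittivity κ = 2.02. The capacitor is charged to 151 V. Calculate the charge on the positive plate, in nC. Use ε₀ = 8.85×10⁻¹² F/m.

Q ≈ 197 nC

A = 175 cm² = 1.75×10⁻² m².
C = κε₀A/d = 2.02 × 8.85×10⁻¹² × 1.75×10⁻² / 2.40×10⁻⁴ = 1.30×10⁻⁹ F.
Q = CV = 1.30×10⁻⁹ × 151 = 1.97×10⁻⁷ C.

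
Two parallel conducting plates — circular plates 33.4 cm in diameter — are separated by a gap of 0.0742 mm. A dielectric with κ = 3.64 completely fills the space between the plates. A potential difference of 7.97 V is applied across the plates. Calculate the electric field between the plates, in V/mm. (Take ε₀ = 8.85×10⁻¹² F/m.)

E = V/d = 7.97 / 7.42×10⁻⁵ = 1.07×10⁵ V/m.

E ≈ 107 V/mm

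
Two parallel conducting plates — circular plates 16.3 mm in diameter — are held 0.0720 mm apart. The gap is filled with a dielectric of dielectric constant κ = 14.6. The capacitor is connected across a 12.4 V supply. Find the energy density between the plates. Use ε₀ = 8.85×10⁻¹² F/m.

E = V/d = 12.4 / 7.20×10⁻⁵ = 1.72×10⁵ V/m.
u = ½κε₀E² = ½ × 14.6 × 8.85×10⁻¹² × (1.72×10⁵)² = 1.92 J/m³.

u ≈ 1.92 J/m³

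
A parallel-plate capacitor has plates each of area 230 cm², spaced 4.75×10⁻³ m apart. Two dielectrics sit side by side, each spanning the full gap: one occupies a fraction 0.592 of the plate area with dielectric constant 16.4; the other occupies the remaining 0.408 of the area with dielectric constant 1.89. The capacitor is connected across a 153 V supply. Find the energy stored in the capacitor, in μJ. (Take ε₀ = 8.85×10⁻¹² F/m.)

A = 230 cm² = 2.30×10⁻² m².
Side-by-side slabs ⇒ two capacitors in parallel, each spanning the full gap.
C₁ = κ₁ε₀A₁/d = 16.4 × 8.85×10⁻¹² × 1.36×10⁻² / 4.75×10⁻³ = 4.16×10⁻¹⁰ F.
C₂ = κ₂ε₀A₂/d = 1.89 × 8.85×10⁻¹² × 9.38×10⁻³ / 4.75×10⁻³ = 3.30×10⁻¹¹ F.
C = C₁ + C₂ = 4.49×10⁻¹⁰ F.
U = ½CV² = ½ × 4.49×10⁻¹⁰ × (153)² = 5.26×10⁻⁶ J.

U ≈ 5.26 μJ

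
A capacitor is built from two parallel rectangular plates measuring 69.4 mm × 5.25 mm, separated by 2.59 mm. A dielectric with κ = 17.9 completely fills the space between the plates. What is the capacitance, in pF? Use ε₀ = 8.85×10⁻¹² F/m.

C ≈ 22.3 pF

A = 69.4 × 5.25 mm² = 3.64×10⁻⁴ m².
C = κε₀A/d = 17.9 × 8.85×10⁻¹² × 3.64×10⁻⁴ / 2.59×10⁻³ = 2.23×10⁻¹¹ F.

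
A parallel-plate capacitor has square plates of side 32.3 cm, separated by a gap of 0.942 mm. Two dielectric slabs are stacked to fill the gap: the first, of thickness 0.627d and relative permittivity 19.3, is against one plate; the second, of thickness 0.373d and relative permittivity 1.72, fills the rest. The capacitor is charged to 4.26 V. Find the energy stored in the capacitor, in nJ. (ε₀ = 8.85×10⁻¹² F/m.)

U ≈ 35.7 nJ

A = (32.3 cm)² = 0.104 m².
Stacked slabs ⇒ two capacitors in series, each with the full plate area.
C₁ = κ₁ε₀A/d₁ = 19.3 × 8.85×10⁻¹² × 0.104 / 5.91×10⁻⁴ = 3.02×10⁻⁸ F.
C₂ = κ₂ε₀A/d₂ = 1.72 × 8.85×10⁻¹² × 0.104 / 3.51×10⁻⁴ = 4.52×10⁻⁹ F.
C = (1/C₁ + 1/C₂)⁻¹ = 3.93×10⁻⁹ F.
U = ½CV² = ½ × 3.93×10⁻⁹ × (4.26)² = 3.57×10⁻⁸ J.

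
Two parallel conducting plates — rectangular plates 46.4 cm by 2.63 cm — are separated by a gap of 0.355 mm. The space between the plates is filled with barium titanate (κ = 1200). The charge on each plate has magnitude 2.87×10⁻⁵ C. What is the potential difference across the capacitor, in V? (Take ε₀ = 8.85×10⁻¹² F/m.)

V ≈ 78.6 V

A = 46.4 × 2.63 cm² = 1.22×10⁻² m².
C = κε₀A/d = 1200 × 8.85×10⁻¹² × 1.22×10⁻² / 3.55×10⁻⁴ = 3.65×10⁻⁷ F.
V = Q/C = 2.87×10⁻⁵ / 3.65×10⁻⁷ = 78.6 V.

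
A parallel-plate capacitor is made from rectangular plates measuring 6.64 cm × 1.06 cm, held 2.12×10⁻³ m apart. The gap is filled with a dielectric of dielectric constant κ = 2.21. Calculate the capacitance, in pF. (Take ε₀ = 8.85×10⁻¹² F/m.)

A = 6.64 × 1.06 cm² = 7.04×10⁻⁴ m².
C = κε₀A/d = 2.21 × 8.85×10⁻¹² × 7.04×10⁻⁴ / 2.12×10⁻³ = 6.49×10⁻¹² F.

C ≈ 6.49 pF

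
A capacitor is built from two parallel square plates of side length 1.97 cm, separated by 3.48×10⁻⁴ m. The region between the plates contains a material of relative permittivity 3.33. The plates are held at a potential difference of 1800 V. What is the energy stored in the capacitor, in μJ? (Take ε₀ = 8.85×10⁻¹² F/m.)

A = (1.97 cm)² = 3.88×10⁻⁴ m².
C = κε₀A/d = 3.33 × 8.85×10⁻¹² × 3.88×10⁻⁴ / 3.48×10⁻⁴ = 3.29×10⁻¹¹ F.
U = ½CV² = ½ × 3.29×10⁻¹¹ × (1800)² = 5.32×10⁻⁵ J.

53.2 μJ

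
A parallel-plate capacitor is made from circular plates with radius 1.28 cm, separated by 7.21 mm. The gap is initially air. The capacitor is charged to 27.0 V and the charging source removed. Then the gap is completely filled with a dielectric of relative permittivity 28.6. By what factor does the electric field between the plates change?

Isolated ⇒ Q is held fixed.
V₂ = Q/C₂ = V₁/28.6; E = V/d, so E₂/E₁ = (V₂/V₁)(d₁/d₂) = 0.0350.

E₂/E₁ ≈ 0.0350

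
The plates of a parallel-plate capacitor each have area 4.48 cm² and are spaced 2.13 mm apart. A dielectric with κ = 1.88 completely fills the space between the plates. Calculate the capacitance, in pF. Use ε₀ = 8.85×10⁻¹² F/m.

C ≈ 3.50 pF

A = 4.48 cm² = 4.48×10⁻⁴ m².
C = κε₀A/d = 1.88 × 8.85×10⁻¹² × 4.48×10⁻⁴ / 2.13×10⁻³ = 3.50×10⁻¹² F.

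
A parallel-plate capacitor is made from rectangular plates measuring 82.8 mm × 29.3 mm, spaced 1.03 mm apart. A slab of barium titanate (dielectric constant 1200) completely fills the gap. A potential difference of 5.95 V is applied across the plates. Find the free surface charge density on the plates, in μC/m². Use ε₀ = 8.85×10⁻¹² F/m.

σ ≈ 61.3 μC/m²

A = 82.8 × 29.3 mm² = 2.43×10⁻³ m².
C = κε₀A/d = 1200 × 8.85×10⁻¹² × 2.43×10⁻³ / 1.03×10⁻³ = 2.50×10⁻⁸ F.
σ = Q/A = CV/A = 2.50×10⁻⁸ × 5.95 / 2.43×10⁻³ = 6.13×10⁻⁵ C/m².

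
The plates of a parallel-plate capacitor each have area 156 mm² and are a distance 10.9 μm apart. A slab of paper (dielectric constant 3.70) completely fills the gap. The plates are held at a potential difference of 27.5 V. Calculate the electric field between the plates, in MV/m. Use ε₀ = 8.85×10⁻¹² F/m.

2.52 MV/m

E = V/d = 27.5 / 1.09×10⁻⁵ = 2.52×10⁶ V/m.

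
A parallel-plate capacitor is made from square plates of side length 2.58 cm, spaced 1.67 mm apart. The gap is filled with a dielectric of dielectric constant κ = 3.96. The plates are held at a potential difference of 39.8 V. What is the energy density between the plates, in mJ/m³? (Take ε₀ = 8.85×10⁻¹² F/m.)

u ≈ 9.95 mJ/m³

E = V/d = 39.8 / 1.67×10⁻³ = 2.38×10⁴ V/m.
u = ½κε₀E² = ½ × 3.96 × 8.85×10⁻¹² × (2.38×10⁴)² = 9.95×10⁻³ J/m³.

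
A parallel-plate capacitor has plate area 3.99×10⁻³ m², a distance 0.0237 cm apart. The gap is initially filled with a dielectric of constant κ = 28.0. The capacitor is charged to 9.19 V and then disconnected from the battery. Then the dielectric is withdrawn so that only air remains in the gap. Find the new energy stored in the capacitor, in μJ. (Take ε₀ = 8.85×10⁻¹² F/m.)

4.93 μJ

Initially C₁ = κε₀A/d = 28.0 × 8.85×10⁻¹² × 3.99×10⁻³ / 2.37×10⁻⁴ = 4.17×10⁻⁹ F.
U₁ = 1.76×10⁻⁷ J.
Isolated ⇒ Q is held fixed. C₂ = 0.0357 C₁ and U = Q²/(2C), so U₂/U₁ = C₁/C₂ = 28.0.
U₂ = 28.0 × 1.76×10⁻⁷ = 4.93×10⁻⁶ J.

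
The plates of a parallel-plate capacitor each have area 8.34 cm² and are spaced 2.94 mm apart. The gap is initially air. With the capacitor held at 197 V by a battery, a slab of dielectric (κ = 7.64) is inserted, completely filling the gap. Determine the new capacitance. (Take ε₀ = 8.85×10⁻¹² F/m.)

C ≈ 19.2 pF

A = 8.34 cm² = 8.34×10⁻⁴ m².
Initially C₁ = ε₀A/d = 8.85×10⁻¹² × 8.34×10⁻⁴ / 2.94×10⁻³ = 2.51×10⁻¹² F.
C = κε₀A/d scales with κ, so C₂/C₁ = κ = 7.64.
C₂ = 7.64 × 2.51×10⁻¹² = 1.92×10⁻¹¹ F.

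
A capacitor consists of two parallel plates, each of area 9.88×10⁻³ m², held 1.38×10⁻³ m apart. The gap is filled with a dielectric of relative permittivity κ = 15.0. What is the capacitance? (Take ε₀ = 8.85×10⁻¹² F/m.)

C = κε₀A/d = 15.0 × 8.85×10⁻¹² × 9.88×10⁻³ / 1.38×10⁻³ = 9.50×10⁻¹⁰ F.

C ≈ 0.950 nF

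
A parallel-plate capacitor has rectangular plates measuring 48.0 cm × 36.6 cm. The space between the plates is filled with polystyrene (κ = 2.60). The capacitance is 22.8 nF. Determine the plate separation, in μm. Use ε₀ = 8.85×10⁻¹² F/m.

177 μm

A = 48.0 × 36.6 cm² = 0.176 m².
d = κε₀A/C = 2.60 × 8.85×10⁻¹² × 0.176 / 2.28×10⁻⁸ = 1.77×10⁻⁴ m.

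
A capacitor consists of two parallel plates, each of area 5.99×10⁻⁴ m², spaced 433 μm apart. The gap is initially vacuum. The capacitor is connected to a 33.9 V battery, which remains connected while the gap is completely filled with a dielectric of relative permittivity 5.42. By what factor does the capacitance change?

C = κε₀A/d scales with κ, so C₂/C₁ = κ = 5.42.

C₂/C₁ ≈ 5.42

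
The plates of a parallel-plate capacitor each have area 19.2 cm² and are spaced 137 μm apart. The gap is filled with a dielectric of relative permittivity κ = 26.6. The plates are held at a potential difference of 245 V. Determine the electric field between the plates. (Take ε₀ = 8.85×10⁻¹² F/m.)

E = V/d = 245 / 1.37×10⁻⁴ = 1.79×10⁶ V/m.

E ≈ 1.79 MV/m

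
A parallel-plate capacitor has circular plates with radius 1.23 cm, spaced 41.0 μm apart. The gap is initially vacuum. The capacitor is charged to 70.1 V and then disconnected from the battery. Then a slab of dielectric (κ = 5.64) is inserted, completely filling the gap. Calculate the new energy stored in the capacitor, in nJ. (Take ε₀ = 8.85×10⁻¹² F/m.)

A = π(1.23 cm)² = 4.75×10⁻⁴ m².
Initially C₁ = ε₀A/d = 8.85×10⁻¹² × 4.75×10⁻⁴ / 4.10×10⁻⁵ = 1.03×10⁻¹⁰ F.
U₁ = 2.52×10⁻⁷ J.
Isolated ⇒ Q is held fixed. C₂ = 5.64 C₁ and U = Q²/(2C), so U₂/U₁ = C₁/C₂ = 0.177.
U₂ = 0.177 × 2.52×10⁻⁷ = 4.47×10⁻⁸ J.

U ≈ 44.7 nJ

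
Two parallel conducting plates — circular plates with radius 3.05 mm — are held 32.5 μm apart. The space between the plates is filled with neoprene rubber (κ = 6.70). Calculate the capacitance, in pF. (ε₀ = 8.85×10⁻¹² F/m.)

C ≈ 53.3 pF

A = π(3.05 mm)² = 2.92×10⁻⁵ m².
C = κε₀A/d = 6.70 × 8.85×10⁻¹² × 2.92×10⁻⁵ / 3.25×10⁻⁵ = 5.33×10⁻¹¹ F.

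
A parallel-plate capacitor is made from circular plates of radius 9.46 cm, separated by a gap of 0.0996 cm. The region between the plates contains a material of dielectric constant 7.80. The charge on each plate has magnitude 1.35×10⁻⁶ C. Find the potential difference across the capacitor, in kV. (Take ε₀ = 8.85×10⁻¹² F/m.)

A = π(9.46 cm)² = 2.81×10⁻² m².
C = κε₀A/d = 7.80 × 8.85×10⁻¹² × 2.81×10⁻² / 9.96×10⁻⁴ = 1.95×10⁻⁹ F.
V = Q/C = 1.35×10⁻⁶ / 1.95×10⁻⁹ = 6.93×10² V.

V ≈ 0.693 kV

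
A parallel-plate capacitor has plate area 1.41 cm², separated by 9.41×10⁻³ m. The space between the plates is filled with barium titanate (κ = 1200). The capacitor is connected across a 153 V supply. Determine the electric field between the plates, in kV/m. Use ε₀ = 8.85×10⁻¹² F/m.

E = V/d = 153 / 9.41×10⁻³ = 1.63×10⁴ V/m.

E ≈ 16.3 kV/m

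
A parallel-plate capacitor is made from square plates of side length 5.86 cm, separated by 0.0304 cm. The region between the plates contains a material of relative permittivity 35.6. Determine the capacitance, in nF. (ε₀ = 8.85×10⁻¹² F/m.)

A = (5.86 cm)² = 3.43×10⁻³ m².
C = κε₀A/d = 35.6 × 8.85×10⁻¹² × 3.43×10⁻³ / 3.04×10⁻⁴ = 3.56×10⁻⁹ F.

C ≈ 3.56 nF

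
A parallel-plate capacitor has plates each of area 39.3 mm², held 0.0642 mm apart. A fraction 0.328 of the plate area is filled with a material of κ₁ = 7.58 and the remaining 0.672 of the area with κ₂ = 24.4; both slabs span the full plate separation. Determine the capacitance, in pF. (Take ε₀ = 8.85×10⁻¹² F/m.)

102 pF

A = 39.3 mm² = 3.93×10⁻⁵ m².
Side-by-side slabs ⇒ two capacitors in parallel, each spanning the full gap.
C₁ = κ₁ε₀A₁/d = 7.58 × 8.85×10⁻¹² × 1.29×10⁻⁵ / 6.42×10⁻⁵ = 1.35×10⁻¹¹ F.
C₂ = κ₂ε₀A₂/d = 24.4 × 8.85×10⁻¹² × 2.64×10⁻⁵ / 6.42×10⁻⁵ = 8.88×10⁻¹¹ F.
C = C₁ + C₂ = 1.02×10⁻¹⁰ F.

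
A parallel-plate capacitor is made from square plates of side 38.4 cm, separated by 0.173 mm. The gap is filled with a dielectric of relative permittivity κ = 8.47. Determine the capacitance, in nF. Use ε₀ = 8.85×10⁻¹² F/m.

63.9 nF

A = (38.4 cm)² = 0.147 m².
C = κε₀A/d = 8.47 × 8.85×10⁻¹² × 0.147 / 1.73×10⁻⁴ = 6.39×10⁻⁸ F.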